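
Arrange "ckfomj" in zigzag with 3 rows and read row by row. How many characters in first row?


Zigzag "ckfomj" into 3 rows:
Placing characters:
  'c' => row 0
  'k' => row 1
  'f' => row 2
  'o' => row 1
  'm' => row 0
  'j' => row 1
Rows:
  Row 0: "cm"
  Row 1: "koj"
  Row 2: "f"
First row length: 2

2


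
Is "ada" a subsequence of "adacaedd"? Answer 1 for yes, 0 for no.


Check if "ada" is a subsequence of "adacaedd"
Greedy scan:
  Position 0 ('a'): matches sub[0] = 'a'
  Position 1 ('d'): matches sub[1] = 'd'
  Position 2 ('a'): matches sub[2] = 'a'
  Position 3 ('c'): no match needed
  Position 4 ('a'): no match needed
  Position 5 ('e'): no match needed
  Position 6 ('d'): no match needed
  Position 7 ('d'): no match needed
All 3 characters matched => is a subsequence

1


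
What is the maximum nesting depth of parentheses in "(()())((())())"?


Input: "(()())((())())"
Tracking depth:
  Position 0 '(': depth becomes 1
  Position 1 '(': depth becomes 2
  Position 2 ')': depth becomes 1
  Position 3 '(': depth becomes 2
  Position 4 ')': depth becomes 1
  Position 5 ')': depth becomes 0
  Position 6 '(': depth becomes 1
  Position 7 '(': depth becomes 2
  Position 8 '(': depth becomes 3
  Position 9 ')': depth becomes 2
  Position 10 ')': depth becomes 1
  Position 11 '(': depth becomes 2
  Position 12 ')': depth becomes 1
  Position 13 ')': depth becomes 0
Maximum depth reached: 3

3


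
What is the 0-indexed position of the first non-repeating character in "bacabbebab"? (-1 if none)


Input: bacabbebab
Character frequencies:
  'a': 3
  'b': 5
  'c': 1
  'e': 1
Scanning left to right for freq == 1:
  Position 0 ('b'): freq=5, skip
  Position 1 ('a'): freq=3, skip
  Position 2 ('c'): unique! => answer = 2

2


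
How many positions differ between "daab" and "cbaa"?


Comparing "daab" and "cbaa" position by position:
  Position 0: 'd' vs 'c' => DIFFER
  Position 1: 'a' vs 'b' => DIFFER
  Position 2: 'a' vs 'a' => same
  Position 3: 'b' vs 'a' => DIFFER
Positions that differ: 3

3


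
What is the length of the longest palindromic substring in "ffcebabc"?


Input: "ffcebabc"
Checking substrings for palindromes:
  [4:7] "bab" (len 3) => palindrome
  [0:2] "ff" (len 2) => palindrome
Longest palindromic substring: "bab" with length 3

3


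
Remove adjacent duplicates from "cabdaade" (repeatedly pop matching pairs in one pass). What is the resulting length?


Input: cabdaade
Stack-based adjacent duplicate removal:
  Read 'c': push. Stack: c
  Read 'a': push. Stack: ca
  Read 'b': push. Stack: cab
  Read 'd': push. Stack: cabd
  Read 'a': push. Stack: cabda
  Read 'a': matches stack top 'a' => pop. Stack: cabd
  Read 'd': matches stack top 'd' => pop. Stack: cab
  Read 'e': push. Stack: cabe
Final stack: "cabe" (length 4)

4


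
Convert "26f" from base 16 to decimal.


Input: "26f" in base 16
Positional expansion:
  Digit '2' (value 2) x 16^2 = 512
  Digit '6' (value 6) x 16^1 = 96
  Digit 'f' (value 15) x 16^0 = 15
Sum = 623

623


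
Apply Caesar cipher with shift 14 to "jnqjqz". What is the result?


Caesar cipher: shift "jnqjqz" by 14
  'j' (pos 9) + 14 = pos 23 = 'x'
  'n' (pos 13) + 14 = pos 1 = 'b'
  'q' (pos 16) + 14 = pos 4 = 'e'
  'j' (pos 9) + 14 = pos 23 = 'x'
  'q' (pos 16) + 14 = pos 4 = 'e'
  'z' (pos 25) + 14 = pos 13 = 'n'
Result: xbexen

xbexen


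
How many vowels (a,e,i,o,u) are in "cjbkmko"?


Input: cjbkmko
Checking each character:
  'c' at position 0: consonant
  'j' at position 1: consonant
  'b' at position 2: consonant
  'k' at position 3: consonant
  'm' at position 4: consonant
  'k' at position 5: consonant
  'o' at position 6: vowel (running total: 1)
Total vowels: 1

1


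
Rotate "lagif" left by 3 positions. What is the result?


Input: "lagif", rotate left by 3
First 3 characters: "lag"
Remaining characters: "if"
Concatenate remaining + first: "if" + "lag" = "iflag"

iflag


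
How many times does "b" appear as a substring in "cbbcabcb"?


Searching for "b" in "cbbcabcb"
Scanning each position:
  Position 0: "c" => no
  Position 1: "b" => MATCH
  Position 2: "b" => MATCH
  Position 3: "c" => no
  Position 4: "a" => no
  Position 5: "b" => MATCH
  Position 6: "c" => no
  Position 7: "b" => MATCH
Total occurrences: 4

4


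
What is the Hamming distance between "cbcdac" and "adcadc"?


Comparing "cbcdac" and "adcadc" position by position:
  Position 0: 'c' vs 'a' => differ
  Position 1: 'b' vs 'd' => differ
  Position 2: 'c' vs 'c' => same
  Position 3: 'd' vs 'a' => differ
  Position 4: 'a' vs 'd' => differ
  Position 5: 'c' vs 'c' => same
Total differences (Hamming distance): 4

4


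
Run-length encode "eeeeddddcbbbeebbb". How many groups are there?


Input: eeeeddddcbbbeebbb
Scanning for consecutive runs:
  Group 1: 'e' x 4 (positions 0-3)
  Group 2: 'd' x 4 (positions 4-7)
  Group 3: 'c' x 1 (positions 8-8)
  Group 4: 'b' x 3 (positions 9-11)
  Group 5: 'e' x 2 (positions 12-13)
  Group 6: 'b' x 3 (positions 14-16)
Total groups: 6

6


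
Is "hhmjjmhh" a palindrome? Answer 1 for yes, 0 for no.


Input: hhmjjmhh
Reversed: hhmjjmhh
  Compare pos 0 ('h') with pos 7 ('h'): match
  Compare pos 1 ('h') with pos 6 ('h'): match
  Compare pos 2 ('m') with pos 5 ('m'): match
  Compare pos 3 ('j') with pos 4 ('j'): match
Result: palindrome

1


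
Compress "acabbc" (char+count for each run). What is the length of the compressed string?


Input: acabbc
Runs:
  'a' x 1 => "a1"
  'c' x 1 => "c1"
  'a' x 1 => "a1"
  'b' x 2 => "b2"
  'c' x 1 => "c1"
Compressed: "a1c1a1b2c1"
Compressed length: 10

10


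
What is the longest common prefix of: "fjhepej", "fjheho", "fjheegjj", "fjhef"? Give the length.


Words: fjhepej, fjheho, fjheegjj, fjhef
  Position 0: all 'f' => match
  Position 1: all 'j' => match
  Position 2: all 'h' => match
  Position 3: all 'e' => match
  Position 4: ('p', 'h', 'e', 'f') => mismatch, stop
LCP = "fjhe" (length 4)

4


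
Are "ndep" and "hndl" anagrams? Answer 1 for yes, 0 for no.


Strings: "ndep", "hndl"
Sorted first:  denp
Sorted second: dhln
Differ at position 1: 'e' vs 'h' => not anagrams

0


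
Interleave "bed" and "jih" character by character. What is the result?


Interleaving "bed" and "jih":
  Position 0: 'b' from first, 'j' from second => "bj"
  Position 1: 'e' from first, 'i' from second => "ei"
  Position 2: 'd' from first, 'h' from second => "dh"
Result: bjeidh

bjeidh


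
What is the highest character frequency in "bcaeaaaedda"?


Input: bcaeaaaedda
Character counts:
  'a': 5
  'b': 1
  'c': 1
  'd': 2
  'e': 2
Maximum frequency: 5

5


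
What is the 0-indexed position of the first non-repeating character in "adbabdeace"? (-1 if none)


Input: adbabdeace
Character frequencies:
  'a': 3
  'b': 2
  'c': 1
  'd': 2
  'e': 2
Scanning left to right for freq == 1:
  Position 0 ('a'): freq=3, skip
  Position 1 ('d'): freq=2, skip
  Position 2 ('b'): freq=2, skip
  Position 3 ('a'): freq=3, skip
  Position 4 ('b'): freq=2, skip
  Position 5 ('d'): freq=2, skip
  Position 6 ('e'): freq=2, skip
  Position 7 ('a'): freq=3, skip
  Position 8 ('c'): unique! => answer = 8

8


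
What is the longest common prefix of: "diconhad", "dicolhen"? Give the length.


Words: diconhad, dicolhen
  Position 0: all 'd' => match
  Position 1: all 'i' => match
  Position 2: all 'c' => match
  Position 3: all 'o' => match
  Position 4: ('n', 'l') => mismatch, stop
LCP = "dico" (length 4)

4


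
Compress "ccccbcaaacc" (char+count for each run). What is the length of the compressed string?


Input: ccccbcaaacc
Runs:
  'c' x 4 => "c4"
  'b' x 1 => "b1"
  'c' x 1 => "c1"
  'a' x 3 => "a3"
  'c' x 2 => "c2"
Compressed: "c4b1c1a3c2"
Compressed length: 10

10


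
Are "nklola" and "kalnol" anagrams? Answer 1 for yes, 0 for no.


Strings: "nklola", "kalnol"
Sorted first:  akllno
Sorted second: akllno
Sorted forms match => anagrams

1


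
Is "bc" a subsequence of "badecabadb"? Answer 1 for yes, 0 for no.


Check if "bc" is a subsequence of "badecabadb"
Greedy scan:
  Position 0 ('b'): matches sub[0] = 'b'
  Position 1 ('a'): no match needed
  Position 2 ('d'): no match needed
  Position 3 ('e'): no match needed
  Position 4 ('c'): matches sub[1] = 'c'
  Position 5 ('a'): no match needed
  Position 6 ('b'): no match needed
  Position 7 ('a'): no match needed
  Position 8 ('d'): no match needed
  Position 9 ('b'): no match needed
All 2 characters matched => is a subsequence

1


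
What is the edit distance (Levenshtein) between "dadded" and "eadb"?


Computing edit distance: "dadded" -> "eadb"
DP table:
           e    a    d    b
      0    1    2    3    4
  d   1    1    2    2    3
  a   2    2    1    2    3
  d   3    3    2    1    2
  d   4    4    3    2    2
  e   5    4    4    3    3
  d   6    5    5    4    4
Edit distance = dp[6][4] = 4

4


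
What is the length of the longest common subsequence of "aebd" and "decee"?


LCS of "aebd" and "decee"
DP table:
           d    e    c    e    e
      0    0    0    0    0    0
  a   0    0    0    0    0    0
  e   0    0    1    1    1    1
  b   0    0    1    1    1    1
  d   0    1    1    1    1    1
LCS length = dp[4][5] = 1

1


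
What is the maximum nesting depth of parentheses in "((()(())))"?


Input: "((()(())))"
Tracking depth:
  Position 0 '(': depth becomes 1
  Position 1 '(': depth becomes 2
  Position 2 '(': depth becomes 3
  Position 3 ')': depth becomes 2
  Position 4 '(': depth becomes 3
  Position 5 '(': depth becomes 4
  Position 6 ')': depth becomes 3
  Position 7 ')': depth becomes 2
  Position 8 ')': depth becomes 1
  Position 9 ')': depth becomes 0
Maximum depth reached: 4

4


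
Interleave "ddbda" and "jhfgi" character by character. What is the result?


Interleaving "ddbda" and "jhfgi":
  Position 0: 'd' from first, 'j' from second => "dj"
  Position 1: 'd' from first, 'h' from second => "dh"
  Position 2: 'b' from first, 'f' from second => "bf"
  Position 3: 'd' from first, 'g' from second => "dg"
  Position 4: 'a' from first, 'i' from second => "ai"
Result: djdhbfdgai

djdhbfdgai


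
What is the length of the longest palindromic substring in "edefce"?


Input: "edefce"
Checking substrings for palindromes:
  [0:3] "ede" (len 3) => palindrome
Longest palindromic substring: "ede" with length 3

3


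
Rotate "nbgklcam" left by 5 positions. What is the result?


Input: "nbgklcam", rotate left by 5
First 5 characters: "nbgkl"
Remaining characters: "cam"
Concatenate remaining + first: "cam" + "nbgkl" = "camnbgkl"

camnbgkl


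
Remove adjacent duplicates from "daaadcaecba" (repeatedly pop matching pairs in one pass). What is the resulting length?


Input: daaadcaecba
Stack-based adjacent duplicate removal:
  Read 'd': push. Stack: d
  Read 'a': push. Stack: da
  Read 'a': matches stack top 'a' => pop. Stack: d
  Read 'a': push. Stack: da
  Read 'd': push. Stack: dad
  Read 'c': push. Stack: dadc
  Read 'a': push. Stack: dadca
  Read 'e': push. Stack: dadcae
  Read 'c': push. Stack: dadcaec
  Read 'b': push. Stack: dadcaecb
  Read 'a': push. Stack: dadcaecba
Final stack: "dadcaecba" (length 9)

9


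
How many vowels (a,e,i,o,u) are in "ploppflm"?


Input: ploppflm
Checking each character:
  'p' at position 0: consonant
  'l' at position 1: consonant
  'o' at position 2: vowel (running total: 1)
  'p' at position 3: consonant
  'p' at position 4: consonant
  'f' at position 5: consonant
  'l' at position 6: consonant
  'm' at position 7: consonant
Total vowels: 1

1


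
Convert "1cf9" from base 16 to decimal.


Input: "1cf9" in base 16
Positional expansion:
  Digit '1' (value 1) x 16^3 = 4096
  Digit 'c' (value 12) x 16^2 = 3072
  Digit 'f' (value 15) x 16^1 = 240
  Digit '9' (value 9) x 16^0 = 9
Sum = 7417

7417


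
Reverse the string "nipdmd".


Input: nipdmd
Reading characters right to left:
  Position 5: 'd'
  Position 4: 'm'
  Position 3: 'd'
  Position 2: 'p'
  Position 1: 'i'
  Position 0: 'n'
Reversed: dmdpin

dmdpin


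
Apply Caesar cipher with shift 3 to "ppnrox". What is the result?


Caesar cipher: shift "ppnrox" by 3
  'p' (pos 15) + 3 = pos 18 = 's'
  'p' (pos 15) + 3 = pos 18 = 's'
  'n' (pos 13) + 3 = pos 16 = 'q'
  'r' (pos 17) + 3 = pos 20 = 'u'
  'o' (pos 14) + 3 = pos 17 = 'r'
  'x' (pos 23) + 3 = pos 0 = 'a'
Result: ssqura

ssqura


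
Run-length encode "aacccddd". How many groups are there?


Input: aacccddd
Scanning for consecutive runs:
  Group 1: 'a' x 2 (positions 0-1)
  Group 2: 'c' x 3 (positions 2-4)
  Group 3: 'd' x 3 (positions 5-7)
Total groups: 3

3


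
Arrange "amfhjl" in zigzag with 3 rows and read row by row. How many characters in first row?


Zigzag "amfhjl" into 3 rows:
Placing characters:
  'a' => row 0
  'm' => row 1
  'f' => row 2
  'h' => row 1
  'j' => row 0
  'l' => row 1
Rows:
  Row 0: "aj"
  Row 1: "mhl"
  Row 2: "f"
First row length: 2

2


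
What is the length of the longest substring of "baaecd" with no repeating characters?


Input: "baaecd"
Sliding window (track last position of each char):
  Position 0 ('b'): window [0,0] length 1 -- new best
  Position 1 ('a'): window [0,1] length 2 -- new best
  Position 2 ('a'): repeat (last at 1), move window start to 2
  Position 2 ('a'): window [2,2] length 1
  Position 3 ('e'): window [2,3] length 2
  Position 4 ('c'): window [2,4] length 3 -- new best
  Position 5 ('d'): window [2,5] length 4 -- new best
Longest substring with no repeats: "aecd" with length 4

4


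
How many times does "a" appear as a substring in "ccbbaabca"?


Searching for "a" in "ccbbaabca"
Scanning each position:
  Position 0: "c" => no
  Position 1: "c" => no
  Position 2: "b" => no
  Position 3: "b" => no
  Position 4: "a" => MATCH
  Position 5: "a" => MATCH
  Position 6: "b" => no
  Position 7: "c" => no
  Position 8: "a" => MATCH
Total occurrences: 3

3


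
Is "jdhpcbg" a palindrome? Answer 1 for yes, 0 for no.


Input: jdhpcbg
Reversed: gbcphdj
  Compare pos 0 ('j') with pos 6 ('g'): MISMATCH
  Compare pos 1 ('d') with pos 5 ('b'): MISMATCH
  Compare pos 2 ('h') with pos 4 ('c'): MISMATCH
Result: not a palindrome

0


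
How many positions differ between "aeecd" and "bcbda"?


Comparing "aeecd" and "bcbda" position by position:
  Position 0: 'a' vs 'b' => DIFFER
  Position 1: 'e' vs 'c' => DIFFER
  Position 2: 'e' vs 'b' => DIFFER
  Position 3: 'c' vs 'd' => DIFFER
  Position 4: 'd' vs 'a' => DIFFER
Positions that differ: 5

5


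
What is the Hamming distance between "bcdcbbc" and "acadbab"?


Comparing "bcdcbbc" and "acadbab" position by position:
  Position 0: 'b' vs 'a' => differ
  Position 1: 'c' vs 'c' => same
  Position 2: 'd' vs 'a' => differ
  Position 3: 'c' vs 'd' => differ
  Position 4: 'b' vs 'b' => same
  Position 5: 'b' vs 'a' => differ
  Position 6: 'c' vs 'b' => differ
Total differences (Hamming distance): 5

5


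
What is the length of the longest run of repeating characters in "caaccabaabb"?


Input: "caaccabaabb"
Scanning for longest run:
  Position 1 ('a'): new char, reset run to 1
  Position 2 ('a'): continues run of 'a', length=2
  Position 3 ('c'): new char, reset run to 1
  Position 4 ('c'): continues run of 'c', length=2
  Position 5 ('a'): new char, reset run to 1
  Position 6 ('b'): new char, reset run to 1
  Position 7 ('a'): new char, reset run to 1
  Position 8 ('a'): continues run of 'a', length=2
  Position 9 ('b'): new char, reset run to 1
  Position 10 ('b'): continues run of 'b', length=2
Longest run: 'a' with length 2

2


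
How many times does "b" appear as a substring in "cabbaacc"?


Searching for "b" in "cabbaacc"
Scanning each position:
  Position 0: "c" => no
  Position 1: "a" => no
  Position 2: "b" => MATCH
  Position 3: "b" => MATCH
  Position 4: "a" => no
  Position 5: "a" => no
  Position 6: "c" => no
  Position 7: "c" => no
Total occurrences: 2

2


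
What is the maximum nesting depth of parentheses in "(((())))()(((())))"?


Input: "(((())))()(((())))"
Tracking depth:
  Position 0 '(': depth becomes 1
  Position 1 '(': depth becomes 2
  Position 2 '(': depth becomes 3
  Position 3 '(': depth becomes 4
  Position 4 ')': depth becomes 3
  Position 5 ')': depth becomes 2
  Position 6 ')': depth becomes 1
  Position 7 ')': depth becomes 0
  Position 8 '(': depth becomes 1
  Position 9 ')': depth becomes 0
  Position 10 '(': depth becomes 1
  Position 11 '(': depth becomes 2
  Position 12 '(': depth becomes 3
  Position 13 '(': depth becomes 4
  Position 14 ')': depth becomes 3
  Position 15 ')': depth becomes 2
  Position 16 ')': depth becomes 1
  Position 17 ')': depth becomes 0
Maximum depth reached: 4

4


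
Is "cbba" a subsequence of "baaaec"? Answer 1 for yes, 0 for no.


Check if "cbba" is a subsequence of "baaaec"
Greedy scan:
  Position 0 ('b'): no match needed
  Position 1 ('a'): no match needed
  Position 2 ('a'): no match needed
  Position 3 ('a'): no match needed
  Position 4 ('e'): no match needed
  Position 5 ('c'): matches sub[0] = 'c'
Only matched 1/4 characters => not a subsequence

0


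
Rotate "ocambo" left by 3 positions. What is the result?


Input: "ocambo", rotate left by 3
First 3 characters: "oca"
Remaining characters: "mbo"
Concatenate remaining + first: "mbo" + "oca" = "mbooca"

mbooca


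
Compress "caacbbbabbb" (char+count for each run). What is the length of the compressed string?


Input: caacbbbabbb
Runs:
  'c' x 1 => "c1"
  'a' x 2 => "a2"
  'c' x 1 => "c1"
  'b' x 3 => "b3"
  'a' x 1 => "a1"
  'b' x 3 => "b3"
Compressed: "c1a2c1b3a1b3"
Compressed length: 12

12


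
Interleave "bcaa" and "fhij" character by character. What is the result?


Interleaving "bcaa" and "fhij":
  Position 0: 'b' from first, 'f' from second => "bf"
  Position 1: 'c' from first, 'h' from second => "ch"
  Position 2: 'a' from first, 'i' from second => "ai"
  Position 3: 'a' from first, 'j' from second => "aj"
Result: bfchaiaj

bfchaiaj


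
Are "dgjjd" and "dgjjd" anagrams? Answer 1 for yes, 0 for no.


Strings: "dgjjd", "dgjjd"
Sorted first:  ddgjj
Sorted second: ddgjj
Sorted forms match => anagrams

1


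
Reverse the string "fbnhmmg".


Input: fbnhmmg
Reading characters right to left:
  Position 6: 'g'
  Position 5: 'm'
  Position 4: 'm'
  Position 3: 'h'
  Position 2: 'n'
  Position 1: 'b'
  Position 0: 'f'
Reversed: gmmhnbf

gmmhnbf


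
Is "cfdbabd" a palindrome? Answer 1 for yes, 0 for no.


Input: cfdbabd
Reversed: dbabdfc
  Compare pos 0 ('c') with pos 6 ('d'): MISMATCH
  Compare pos 1 ('f') with pos 5 ('b'): MISMATCH
  Compare pos 2 ('d') with pos 4 ('a'): MISMATCH
Result: not a palindrome

0


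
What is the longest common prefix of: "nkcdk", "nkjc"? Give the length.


Words: nkcdk, nkjc
  Position 0: all 'n' => match
  Position 1: all 'k' => match
  Position 2: ('c', 'j') => mismatch, stop
LCP = "nk" (length 2)

2


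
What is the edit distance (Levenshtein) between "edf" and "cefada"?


Computing edit distance: "edf" -> "cefada"
DP table:
           c    e    f    a    d    a
      0    1    2    3    4    5    6
  e   1    1    1    2    3    4    5
  d   2    2    2    2    3    3    4
  f   3    3    3    2    3    4    4
Edit distance = dp[3][6] = 4

4


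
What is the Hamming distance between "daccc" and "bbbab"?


Comparing "daccc" and "bbbab" position by position:
  Position 0: 'd' vs 'b' => differ
  Position 1: 'a' vs 'b' => differ
  Position 2: 'c' vs 'b' => differ
  Position 3: 'c' vs 'a' => differ
  Position 4: 'c' vs 'b' => differ
Total differences (Hamming distance): 5

5


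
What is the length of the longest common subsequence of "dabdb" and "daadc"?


LCS of "dabdb" and "daadc"
DP table:
           d    a    a    d    c
      0    0    0    0    0    0
  d   0    1    1    1    1    1
  a   0    1    2    2    2    2
  b   0    1    2    2    2    2
  d   0    1    2    2    3    3
  b   0    1    2    2    3    3
LCS length = dp[5][5] = 3

3


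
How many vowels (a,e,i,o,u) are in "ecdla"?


Input: ecdla
Checking each character:
  'e' at position 0: vowel (running total: 1)
  'c' at position 1: consonant
  'd' at position 2: consonant
  'l' at position 3: consonant
  'a' at position 4: vowel (running total: 2)
Total vowels: 2

2


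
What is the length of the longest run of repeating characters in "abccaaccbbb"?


Input: "abccaaccbbb"
Scanning for longest run:
  Position 1 ('b'): new char, reset run to 1
  Position 2 ('c'): new char, reset run to 1
  Position 3 ('c'): continues run of 'c', length=2
  Position 4 ('a'): new char, reset run to 1
  Position 5 ('a'): continues run of 'a', length=2
  Position 6 ('c'): new char, reset run to 1
  Position 7 ('c'): continues run of 'c', length=2
  Position 8 ('b'): new char, reset run to 1
  Position 9 ('b'): continues run of 'b', length=2
  Position 10 ('b'): continues run of 'b', length=3
Longest run: 'b' with length 3

3


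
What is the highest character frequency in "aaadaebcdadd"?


Input: aaadaebcdadd
Character counts:
  'a': 5
  'b': 1
  'c': 1
  'd': 4
  'e': 1
Maximum frequency: 5

5


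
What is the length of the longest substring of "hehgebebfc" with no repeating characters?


Input: "hehgebebfc"
Sliding window (track last position of each char):
  Position 0 ('h'): window [0,0] length 1 -- new best
  Position 1 ('e'): window [0,1] length 2 -- new best
  Position 2 ('h'): repeat (last at 0), move window start to 1
  Position 2 ('h'): window [1,2] length 2
  Position 3 ('g'): window [1,3] length 3 -- new best
  Position 4 ('e'): repeat (last at 1), move window start to 2
  Position 4 ('e'): window [2,4] length 3
  Position 5 ('b'): window [2,5] length 4 -- new best
  Position 6 ('e'): repeat (last at 4), move window start to 5
  Position 6 ('e'): window [5,6] length 2
  Position 7 ('b'): repeat (last at 5), move window start to 6
  Position 7 ('b'): window [6,7] length 2
  Position 8 ('f'): window [6,8] length 3
  Position 9 ('c'): window [6,9] length 4
Longest substring with no repeats: "hgeb" with length 4

4


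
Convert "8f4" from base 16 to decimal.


Input: "8f4" in base 16
Positional expansion:
  Digit '8' (value 8) x 16^2 = 2048
  Digit 'f' (value 15) x 16^1 = 240
  Digit '4' (value 4) x 16^0 = 4
Sum = 2292

2292


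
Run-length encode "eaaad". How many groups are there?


Input: eaaad
Scanning for consecutive runs:
  Group 1: 'e' x 1 (positions 0-0)
  Group 2: 'a' x 3 (positions 1-3)
  Group 3: 'd' x 1 (positions 4-4)
Total groups: 3

3


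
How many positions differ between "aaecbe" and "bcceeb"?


Comparing "aaecbe" and "bcceeb" position by position:
  Position 0: 'a' vs 'b' => DIFFER
  Position 1: 'a' vs 'c' => DIFFER
  Position 2: 'e' vs 'c' => DIFFER
  Position 3: 'c' vs 'e' => DIFFER
  Position 4: 'b' vs 'e' => DIFFER
  Position 5: 'e' vs 'b' => DIFFER
Positions that differ: 6

6


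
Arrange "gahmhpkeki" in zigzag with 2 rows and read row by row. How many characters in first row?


Zigzag "gahmhpkeki" into 2 rows:
Placing characters:
  'g' => row 0
  'a' => row 1
  'h' => row 0
  'm' => row 1
  'h' => row 0
  'p' => row 1
  'k' => row 0
  'e' => row 1
  'k' => row 0
  'i' => row 1
Rows:
  Row 0: "ghhkk"
  Row 1: "ampei"
First row length: 5

5


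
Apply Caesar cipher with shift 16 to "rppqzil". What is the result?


Caesar cipher: shift "rppqzil" by 16
  'r' (pos 17) + 16 = pos 7 = 'h'
  'p' (pos 15) + 16 = pos 5 = 'f'
  'p' (pos 15) + 16 = pos 5 = 'f'
  'q' (pos 16) + 16 = pos 6 = 'g'
  'z' (pos 25) + 16 = pos 15 = 'p'
  'i' (pos 8) + 16 = pos 24 = 'y'
  'l' (pos 11) + 16 = pos 1 = 'b'
Result: hffgpyb

hffgpyb


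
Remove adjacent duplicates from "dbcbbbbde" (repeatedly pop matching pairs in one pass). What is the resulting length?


Input: dbcbbbbde
Stack-based adjacent duplicate removal:
  Read 'd': push. Stack: d
  Read 'b': push. Stack: db
  Read 'c': push. Stack: dbc
  Read 'b': push. Stack: dbcb
  Read 'b': matches stack top 'b' => pop. Stack: dbc
  Read 'b': push. Stack: dbcb
  Read 'b': matches stack top 'b' => pop. Stack: dbc
  Read 'd': push. Stack: dbcd
  Read 'e': push. Stack: dbcde
Final stack: "dbcde" (length 5)

5


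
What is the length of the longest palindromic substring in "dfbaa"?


Input: "dfbaa"
Checking substrings for palindromes:
  [3:5] "aa" (len 2) => palindrome
Longest palindromic substring: "aa" with length 2

2


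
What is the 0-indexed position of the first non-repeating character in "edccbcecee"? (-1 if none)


Input: edccbcecee
Character frequencies:
  'b': 1
  'c': 4
  'd': 1
  'e': 4
Scanning left to right for freq == 1:
  Position 0 ('e'): freq=4, skip
  Position 1 ('d'): unique! => answer = 1

1


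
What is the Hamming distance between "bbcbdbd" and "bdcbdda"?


Comparing "bbcbdbd" and "bdcbdda" position by position:
  Position 0: 'b' vs 'b' => same
  Position 1: 'b' vs 'd' => differ
  Position 2: 'c' vs 'c' => same
  Position 3: 'b' vs 'b' => same
  Position 4: 'd' vs 'd' => same
  Position 5: 'b' vs 'd' => differ
  Position 6: 'd' vs 'a' => differ
Total differences (Hamming distance): 3

3


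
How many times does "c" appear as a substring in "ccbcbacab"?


Searching for "c" in "ccbcbacab"
Scanning each position:
  Position 0: "c" => MATCH
  Position 1: "c" => MATCH
  Position 2: "b" => no
  Position 3: "c" => MATCH
  Position 4: "b" => no
  Position 5: "a" => no
  Position 6: "c" => MATCH
  Position 7: "a" => no
  Position 8: "b" => no
Total occurrences: 4

4


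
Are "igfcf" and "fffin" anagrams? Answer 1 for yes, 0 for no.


Strings: "igfcf", "fffin"
Sorted first:  cffgi
Sorted second: fffin
Differ at position 0: 'c' vs 'f' => not anagrams

0


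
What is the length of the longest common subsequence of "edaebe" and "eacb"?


LCS of "edaebe" and "eacb"
DP table:
           e    a    c    b
      0    0    0    0    0
  e   0    1    1    1    1
  d   0    1    1    1    1
  a   0    1    2    2    2
  e   0    1    2    2    2
  b   0    1    2    2    3
  e   0    1    2    2    3
LCS length = dp[6][4] = 3

3


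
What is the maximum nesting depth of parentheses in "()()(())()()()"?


Input: "()()(())()()()"
Tracking depth:
  Position 0 '(': depth becomes 1
  Position 1 ')': depth becomes 0
  Position 2 '(': depth becomes 1
  Position 3 ')': depth becomes 0
  Position 4 '(': depth becomes 1
  Position 5 '(': depth becomes 2
  Position 6 ')': depth becomes 1
  Position 7 ')': depth becomes 0
  Position 8 '(': depth becomes 1
  Position 9 ')': depth becomes 0
  Position 10 '(': depth becomes 1
  Position 11 ')': depth becomes 0
  Position 12 '(': depth becomes 1
  Position 13 ')': depth becomes 0
Maximum depth reached: 2

2


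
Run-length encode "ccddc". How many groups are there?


Input: ccddc
Scanning for consecutive runs:
  Group 1: 'c' x 2 (positions 0-1)
  Group 2: 'd' x 2 (positions 2-3)
  Group 3: 'c' x 1 (positions 4-4)
Total groups: 3

3


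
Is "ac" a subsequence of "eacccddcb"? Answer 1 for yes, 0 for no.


Check if "ac" is a subsequence of "eacccddcb"
Greedy scan:
  Position 0 ('e'): no match needed
  Position 1 ('a'): matches sub[0] = 'a'
  Position 2 ('c'): matches sub[1] = 'c'
  Position 3 ('c'): no match needed
  Position 4 ('c'): no match needed
  Position 5 ('d'): no match needed
  Position 6 ('d'): no match needed
  Position 7 ('c'): no match needed
  Position 8 ('b'): no match needed
All 2 characters matched => is a subsequence

1


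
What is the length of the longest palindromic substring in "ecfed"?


Input: "ecfed"
Checking substrings for palindromes:
  No multi-char palindromic substrings found
Longest palindromic substring: "e" with length 1

1


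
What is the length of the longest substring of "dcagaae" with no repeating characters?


Input: "dcagaae"
Sliding window (track last position of each char):
  Position 0 ('d'): window [0,0] length 1 -- new best
  Position 1 ('c'): window [0,1] length 2 -- new best
  Position 2 ('a'): window [0,2] length 3 -- new best
  Position 3 ('g'): window [0,3] length 4 -- new best
  Position 4 ('a'): repeat (last at 2), move window start to 3
  Position 4 ('a'): window [3,4] length 2
  Position 5 ('a'): repeat (last at 4), move window start to 5
  Position 5 ('a'): window [5,5] length 1
  Position 6 ('e'): window [5,6] length 2
Longest substring with no repeats: "dcag" with length 4

4


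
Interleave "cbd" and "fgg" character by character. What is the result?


Interleaving "cbd" and "fgg":
  Position 0: 'c' from first, 'f' from second => "cf"
  Position 1: 'b' from first, 'g' from second => "bg"
  Position 2: 'd' from first, 'g' from second => "dg"
Result: cfbgdg

cfbgdg


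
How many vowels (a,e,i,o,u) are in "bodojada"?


Input: bodojada
Checking each character:
  'b' at position 0: consonant
  'o' at position 1: vowel (running total: 1)
  'd' at position 2: consonant
  'o' at position 3: vowel (running total: 2)
  'j' at position 4: consonant
  'a' at position 5: vowel (running total: 3)
  'd' at position 6: consonant
  'a' at position 7: vowel (running total: 4)
Total vowels: 4

4


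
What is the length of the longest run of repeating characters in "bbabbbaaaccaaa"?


Input: "bbabbbaaaccaaa"
Scanning for longest run:
  Position 1 ('b'): continues run of 'b', length=2
  Position 2 ('a'): new char, reset run to 1
  Position 3 ('b'): new char, reset run to 1
  Position 4 ('b'): continues run of 'b', length=2
  Position 5 ('b'): continues run of 'b', length=3
  Position 6 ('a'): new char, reset run to 1
  Position 7 ('a'): continues run of 'a', length=2
  Position 8 ('a'): continues run of 'a', length=3
  Position 9 ('c'): new char, reset run to 1
  Position 10 ('c'): continues run of 'c', length=2
  Position 11 ('a'): new char, reset run to 1
  Position 12 ('a'): continues run of 'a', length=2
  Position 13 ('a'): continues run of 'a', length=3
Longest run: 'b' with length 3

3


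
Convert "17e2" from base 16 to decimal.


Input: "17e2" in base 16
Positional expansion:
  Digit '1' (value 1) x 16^3 = 4096
  Digit '7' (value 7) x 16^2 = 1792
  Digit 'e' (value 14) x 16^1 = 224
  Digit '2' (value 2) x 16^0 = 2
Sum = 6114

6114


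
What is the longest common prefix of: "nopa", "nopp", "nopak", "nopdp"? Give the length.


Words: nopa, nopp, nopak, nopdp
  Position 0: all 'n' => match
  Position 1: all 'o' => match
  Position 2: all 'p' => match
  Position 3: ('a', 'p', 'a', 'd') => mismatch, stop
LCP = "nop" (length 3)

3


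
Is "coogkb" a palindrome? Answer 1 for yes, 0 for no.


Input: coogkb
Reversed: bkgooc
  Compare pos 0 ('c') with pos 5 ('b'): MISMATCH
  Compare pos 1 ('o') with pos 4 ('k'): MISMATCH
  Compare pos 2 ('o') with pos 3 ('g'): MISMATCH
Result: not a palindrome

0


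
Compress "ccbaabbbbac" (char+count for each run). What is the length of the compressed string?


Input: ccbaabbbbac
Runs:
  'c' x 2 => "c2"
  'b' x 1 => "b1"
  'a' x 2 => "a2"
  'b' x 4 => "b4"
  'a' x 1 => "a1"
  'c' x 1 => "c1"
Compressed: "c2b1a2b4a1c1"
Compressed length: 12

12


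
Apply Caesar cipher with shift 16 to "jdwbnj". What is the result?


Caesar cipher: shift "jdwbnj" by 16
  'j' (pos 9) + 16 = pos 25 = 'z'
  'd' (pos 3) + 16 = pos 19 = 't'
  'w' (pos 22) + 16 = pos 12 = 'm'
  'b' (pos 1) + 16 = pos 17 = 'r'
  'n' (pos 13) + 16 = pos 3 = 'd'
  'j' (pos 9) + 16 = pos 25 = 'z'
Result: ztmrdz

ztmrdz


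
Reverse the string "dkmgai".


Input: dkmgai
Reading characters right to left:
  Position 5: 'i'
  Position 4: 'a'
  Position 3: 'g'
  Position 2: 'm'
  Position 1: 'k'
  Position 0: 'd'
Reversed: iagmkd

iagmkd


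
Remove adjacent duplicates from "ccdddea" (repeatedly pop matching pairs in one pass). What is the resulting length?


Input: ccdddea
Stack-based adjacent duplicate removal:
  Read 'c': push. Stack: c
  Read 'c': matches stack top 'c' => pop. Stack: (empty)
  Read 'd': push. Stack: d
  Read 'd': matches stack top 'd' => pop. Stack: (empty)
  Read 'd': push. Stack: d
  Read 'e': push. Stack: de
  Read 'a': push. Stack: dea
Final stack: "dea" (length 3)

3


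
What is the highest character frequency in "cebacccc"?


Input: cebacccc
Character counts:
  'a': 1
  'b': 1
  'c': 5
  'e': 1
Maximum frequency: 5

5


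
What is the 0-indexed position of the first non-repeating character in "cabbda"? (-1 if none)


Input: cabbda
Character frequencies:
  'a': 2
  'b': 2
  'c': 1
  'd': 1
Scanning left to right for freq == 1:
  Position 0 ('c'): unique! => answer = 0

0


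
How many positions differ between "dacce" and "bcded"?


Comparing "dacce" and "bcded" position by position:
  Position 0: 'd' vs 'b' => DIFFER
  Position 1: 'a' vs 'c' => DIFFER
  Position 2: 'c' vs 'd' => DIFFER
  Position 3: 'c' vs 'e' => DIFFER
  Position 4: 'e' vs 'd' => DIFFER
Positions that differ: 5

5


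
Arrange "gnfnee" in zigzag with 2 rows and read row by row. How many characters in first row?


Zigzag "gnfnee" into 2 rows:
Placing characters:
  'g' => row 0
  'n' => row 1
  'f' => row 0
  'n' => row 1
  'e' => row 0
  'e' => row 1
Rows:
  Row 0: "gfe"
  Row 1: "nne"
First row length: 3

3


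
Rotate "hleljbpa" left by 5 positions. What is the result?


Input: "hleljbpa", rotate left by 5
First 5 characters: "hlelj"
Remaining characters: "bpa"
Concatenate remaining + first: "bpa" + "hlelj" = "bpahlelj"

bpahlelj


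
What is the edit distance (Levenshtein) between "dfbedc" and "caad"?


Computing edit distance: "dfbedc" -> "caad"
DP table:
           c    a    a    d
      0    1    2    3    4
  d   1    1    2    3    3
  f   2    2    2    3    4
  b   3    3    3    3    4
  e   4    4    4    4    4
  d   5    5    5    5    4
  c   6    5    6    6    5
Edit distance = dp[6][4] = 5

5


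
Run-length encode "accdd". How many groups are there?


Input: accdd
Scanning for consecutive runs:
  Group 1: 'a' x 1 (positions 0-0)
  Group 2: 'c' x 2 (positions 1-2)
  Group 3: 'd' x 2 (positions 3-4)
Total groups: 3

3


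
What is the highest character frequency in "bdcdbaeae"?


Input: bdcdbaeae
Character counts:
  'a': 2
  'b': 2
  'c': 1
  'd': 2
  'e': 2
Maximum frequency: 2

2


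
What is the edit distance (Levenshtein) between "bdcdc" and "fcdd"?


Computing edit distance: "bdcdc" -> "fcdd"
DP table:
           f    c    d    d
      0    1    2    3    4
  b   1    1    2    3    4
  d   2    2    2    2    3
  c   3    3    2    3    3
  d   4    4    3    2    3
  c   5    5    4    3    3
Edit distance = dp[5][4] = 3

3


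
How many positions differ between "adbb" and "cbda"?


Comparing "adbb" and "cbda" position by position:
  Position 0: 'a' vs 'c' => DIFFER
  Position 1: 'd' vs 'b' => DIFFER
  Position 2: 'b' vs 'd' => DIFFER
  Position 3: 'b' vs 'a' => DIFFER
Positions that differ: 4

4


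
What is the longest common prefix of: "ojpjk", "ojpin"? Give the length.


Words: ojpjk, ojpin
  Position 0: all 'o' => match
  Position 1: all 'j' => match
  Position 2: all 'p' => match
  Position 3: ('j', 'i') => mismatch, stop
LCP = "ojp" (length 3)

3


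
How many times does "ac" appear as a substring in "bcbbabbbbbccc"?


Searching for "ac" in "bcbbabbbbbccc"
Scanning each position:
  Position 0: "bc" => no
  Position 1: "cb" => no
  Position 2: "bb" => no
  Position 3: "ba" => no
  Position 4: "ab" => no
  Position 5: "bb" => no
  Position 6: "bb" => no
  Position 7: "bb" => no
  Position 8: "bb" => no
  Position 9: "bc" => no
  Position 10: "cc" => no
  Position 11: "cc" => no
Total occurrences: 0

0


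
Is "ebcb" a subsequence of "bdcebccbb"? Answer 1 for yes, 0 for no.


Check if "ebcb" is a subsequence of "bdcebccbb"
Greedy scan:
  Position 0 ('b'): no match needed
  Position 1 ('d'): no match needed
  Position 2 ('c'): no match needed
  Position 3 ('e'): matches sub[0] = 'e'
  Position 4 ('b'): matches sub[1] = 'b'
  Position 5 ('c'): matches sub[2] = 'c'
  Position 6 ('c'): no match needed
  Position 7 ('b'): matches sub[3] = 'b'
  Position 8 ('b'): no match needed
All 4 characters matched => is a subsequence

1


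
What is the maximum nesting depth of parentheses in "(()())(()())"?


Input: "(()())(()())"
Tracking depth:
  Position 0 '(': depth becomes 1
  Position 1 '(': depth becomes 2
  Position 2 ')': depth becomes 1
  Position 3 '(': depth becomes 2
  Position 4 ')': depth becomes 1
  Position 5 ')': depth becomes 0
  Position 6 '(': depth becomes 1
  Position 7 '(': depth becomes 2
  Position 8 ')': depth becomes 1
  Position 9 '(': depth becomes 2
  Position 10 ')': depth becomes 1
  Position 11 ')': depth becomes 0
Maximum depth reached: 2

2


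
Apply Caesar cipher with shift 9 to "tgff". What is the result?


Caesar cipher: shift "tgff" by 9
  't' (pos 19) + 9 = pos 2 = 'c'
  'g' (pos 6) + 9 = pos 15 = 'p'
  'f' (pos 5) + 9 = pos 14 = 'o'
  'f' (pos 5) + 9 = pos 14 = 'o'
Result: cpoo

cpoo


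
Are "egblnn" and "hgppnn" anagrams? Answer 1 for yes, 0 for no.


Strings: "egblnn", "hgppnn"
Sorted first:  beglnn
Sorted second: ghnnpp
Differ at position 0: 'b' vs 'g' => not anagrams

0


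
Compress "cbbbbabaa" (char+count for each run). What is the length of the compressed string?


Input: cbbbbabaa
Runs:
  'c' x 1 => "c1"
  'b' x 4 => "b4"
  'a' x 1 => "a1"
  'b' x 1 => "b1"
  'a' x 2 => "a2"
Compressed: "c1b4a1b1a2"
Compressed length: 10

10


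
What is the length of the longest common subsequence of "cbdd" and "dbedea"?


LCS of "cbdd" and "dbedea"
DP table:
           d    b    e    d    e    a
      0    0    0    0    0    0    0
  c   0    0    0    0    0    0    0
  b   0    0    1    1    1    1    1
  d   0    1    1    1    2    2    2
  d   0    1    1    1    2    2    2
LCS length = dp[4][6] = 2

2


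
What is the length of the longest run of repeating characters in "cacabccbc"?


Input: "cacabccbc"
Scanning for longest run:
  Position 1 ('a'): new char, reset run to 1
  Position 2 ('c'): new char, reset run to 1
  Position 3 ('a'): new char, reset run to 1
  Position 4 ('b'): new char, reset run to 1
  Position 5 ('c'): new char, reset run to 1
  Position 6 ('c'): continues run of 'c', length=2
  Position 7 ('b'): new char, reset run to 1
  Position 8 ('c'): new char, reset run to 1
Longest run: 'c' with length 2

2


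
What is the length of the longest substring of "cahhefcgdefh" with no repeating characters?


Input: "cahhefcgdefh"
Sliding window (track last position of each char):
  Position 0 ('c'): window [0,0] length 1 -- new best
  Position 1 ('a'): window [0,1] length 2 -- new best
  Position 2 ('h'): window [0,2] length 3 -- new best
  Position 3 ('h'): repeat (last at 2), move window start to 3
  Position 3 ('h'): window [3,3] length 1
  Position 4 ('e'): window [3,4] length 2
  Position 5 ('f'): window [3,5] length 3
  Position 6 ('c'): window [3,6] length 4 -- new best
  Position 7 ('g'): window [3,7] length 5 -- new best
  Position 8 ('d'): window [3,8] length 6 -- new best
  Position 9 ('e'): repeat (last at 4), move window start to 5
  Position 9 ('e'): window [5,9] length 5
  Position 10 ('f'): repeat (last at 5), move window start to 6
  Position 10 ('f'): window [6,10] length 5
  Position 11 ('h'): window [6,11] length 6
Longest substring with no repeats: "hefcgd" with length 6

6


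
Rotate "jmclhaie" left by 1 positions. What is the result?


Input: "jmclhaie", rotate left by 1
First 1 characters: "j"
Remaining characters: "mclhaie"
Concatenate remaining + first: "mclhaie" + "j" = "mclhaiej"

mclhaiej


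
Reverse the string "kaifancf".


Input: kaifancf
Reading characters right to left:
  Position 7: 'f'
  Position 6: 'c'
  Position 5: 'n'
  Position 4: 'a'
  Position 3: 'f'
  Position 2: 'i'
  Position 1: 'a'
  Position 0: 'k'
Reversed: fcnafiak

fcnafiak


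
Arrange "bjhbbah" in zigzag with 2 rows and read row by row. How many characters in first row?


Zigzag "bjhbbah" into 2 rows:
Placing characters:
  'b' => row 0
  'j' => row 1
  'h' => row 0
  'b' => row 1
  'b' => row 0
  'a' => row 1
  'h' => row 0
Rows:
  Row 0: "bhbh"
  Row 1: "jba"
First row length: 4

4
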